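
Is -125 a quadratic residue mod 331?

no

(-125|331)
  = (206|331)    [-125 ≡ 206 mod 331]
  = -(103|331)    [331 ≡ 3 mod 8 ⇒ (2|331) = -1]
  = (331|103)    [QR: both ≡ 3 mod 4, sign flips]
  = (22|103)    [331 ≡ 22 mod 103]
  = (11|103)    [103 ≡ 7 mod 8 ⇒ (2|103) = +1]
  = -(103|11)    [QR: both ≡ 3 mod 4, sign flips]
  = -(4|11)    [103 ≡ 4 mod 11]
  = -(1|11)    [11 ≡ 3 mod 8 ⇒ (2|11)^2 = +1]
  = -1    [(1|11) = 1]
(-125|331) = -1, and 331 is prime, so -125 is not a quadratic residue mod 331.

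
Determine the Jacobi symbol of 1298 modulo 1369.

(1298|1369)
  = (649|1369)    [1369 ≡ 1 mod 8 ⇒ (2|1369) = +1]
  = (1369|649)    [QR: 649 ≡ 1 mod 4, sign kept]
  = (71|649)    [1369 ≡ 71 mod 649]
  = (649|71)    [QR: 649 ≡ 1 mod 4, sign kept]
  = (10|71)    [649 ≡ 10 mod 71]
  = (5|71)    [71 ≡ 7 mod 8 ⇒ (2|71) = +1]
  = (71|5)    [QR: 5 ≡ 1 mod 4, sign kept]
  = (1|5)    [71 ≡ 1 mod 5]
  = 1    [(1|5) = 1]

1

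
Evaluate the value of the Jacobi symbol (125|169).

125 ≡ 1 (mod 4), so quadratic reciprocity gives (125|169) = (169|125). Reduce: 169 ≡ 44 (mod 125). Now have (44|125).
Factor out 2: 44 = 2^2·11. Since 125 ≡ 5 (mod 8), (2|125) = -1, and (2|125)^2 = +1. Now have (11|125).
125 ≡ 1 (mod 4), so quadratic reciprocity gives (11|125) = (125|11). Reduce: 125 ≡ 4 (mod 11). Now have (4|11).
Factor out 2: 4 = 2^2. Since 11 ≡ 3 (mod 8), (2|11) = -1, and (2|11)^2 = +1. Now have (1|11).
(1|11) = 1. Collecting the sign factors: 1.

1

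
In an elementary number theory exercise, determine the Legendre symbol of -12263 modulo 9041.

-1

(-12263/9041)
  = (12263/9041)    [9041 ≡ 1 mod 4 ⇒ (-1/9041) = +1]
  = (3222/9041)    [12263 ≡ 3222 mod 9041]
  = (1611/9041)    [9041 ≡ 1 mod 8 ⇒ (2/9041) = +1]
  = (9041/1611)    [QR: 9041 ≡ 1 mod 4, sign kept]
  = (986/1611)    [9041 ≡ 986 mod 1611]
  = -(493/1611)    [1611 ≡ 3 mod 8 ⇒ (2/1611) = -1]
  = -(1611/493)    [QR: 493 ≡ 1 mod 4, sign kept]
  = -(132/493)    [1611 ≡ 132 mod 493]
  = -(33/493)    [493 ≡ 5 mod 8 ⇒ (2/493)^2 = +1]
  = -(493/33)    [QR: 33 ≡ 1 mod 4, sign kept]
  = -(31/33)    [493 ≡ 31 mod 33]
  = -(33/31)    [QR: 33 ≡ 1 mod 4, sign kept]
  = -(2/31)    [33 ≡ 2 mod 31]
  = -(1/31)    [31 ≡ 7 mod 8 ⇒ (2/31) = +1]
  = -1    [(1/31) = 1]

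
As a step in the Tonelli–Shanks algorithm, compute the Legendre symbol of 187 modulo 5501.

(187/5501)
  = (5501/187)    [QR: 5501 ≡ 1 mod 4, sign kept]
  = (78/187)    [5501 ≡ 78 mod 187]
  = -(39/187)    [187 ≡ 3 mod 8 ⇒ (2/187) = -1]
  = (187/39)    [QR: both ≡ 3 mod 4, sign flips]
  = (31/39)    [187 ≡ 31 mod 39]
  = -(39/31)    [QR: both ≡ 3 mod 4, sign flips]
  = -(8/31)    [39 ≡ 8 mod 31]
  = -(1/31)    [31 ≡ 7 mod 8 ⇒ (2/31)^3 = +1]
  = -1    [(1/31) = 1]

-1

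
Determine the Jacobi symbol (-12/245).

-1

(-12/245)
  = (12/245)    [245 ≡ 1 mod 4 ⇒ (-1/245) = +1]
  = (3/245)    [245 ≡ 5 mod 8 ⇒ (2/245)^2 = +1]
  = (245/3)    [QR: 245 ≡ 1 mod 4, sign kept]
  = (2/3)    [245 ≡ 2 mod 3]
  = -(1/3)    [3 ≡ 3 mod 8 ⇒ (2/3) = -1]
  = -1    [(1/3) = 1]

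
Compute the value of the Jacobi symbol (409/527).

-1

(409/527)
  = (527/409)    [QR: 409 ≡ 1 mod 4, sign kept]
  = (118/409)    [527 ≡ 118 mod 409]
  = (59/409)    [409 ≡ 1 mod 8 ⇒ (2/409) = +1]
  = (409/59)    [QR: 409 ≡ 1 mod 4, sign kept]
  = (55/59)    [409 ≡ 55 mod 59]
  = -(59/55)    [QR: both ≡ 3 mod 4, sign flips]
  = -(4/55)    [59 ≡ 4 mod 55]
  = -(1/55)    [55 ≡ 7 mod 8 ⇒ (2/55)^2 = +1]
  = -1    [(1/55) = 1]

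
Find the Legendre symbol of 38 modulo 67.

Factor out 2: 38 = 2·19. Since 67 ≡ 3 (mod 8), (2|67) = -1. Now have -(19|67).
Both 19 ≡ 3 and 67 ≡ 3 (mod 4), so reciprocity gives (19|67) = -(67|19). Reduce: 67 ≡ 10 (mod 19). Now have (10|19).
Factor out 2: 10 = 2·5. Since 19 ≡ 3 (mod 8), (2|19) = -1. Now have -(5|19).
5 ≡ 1 (mod 4), so quadratic reciprocity gives (5|19) = (19|5). Reduce: 19 ≡ 4 (mod 5). Now have -(4|5).
Factor out 2: 4 = 2^2. Since 5 ≡ 5 (mod 8), (2|5) = -1, and (2|5)^2 = +1. Now have -(1|5).
(1|5) = 1. Collecting the sign factors: -1.

-1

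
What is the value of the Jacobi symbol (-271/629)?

(-271/629)
  = (358/629)    [-271 ≡ 358 mod 629]
  = -(179/629)    [629 ≡ 5 mod 8 ⇒ (2/629) = -1]
  = -(629/179)    [QR: 629 ≡ 1 mod 4, sign kept]
  = -(92/179)    [629 ≡ 92 mod 179]
  = -(23/179)    [179 ≡ 3 mod 8 ⇒ (2/179)^2 = +1]
  = (179/23)    [QR: both ≡ 3 mod 4, sign flips]
  = (18/23)    [179 ≡ 18 mod 23]
  = (9/23)    [23 ≡ 7 mod 8 ⇒ (2/23) = +1]
  = (23/9)    [QR: 9 ≡ 1 mod 4, sign kept]
  = (5/9)    [23 ≡ 5 mod 9]
  = (9/5)    [QR: 5 ≡ 1 mod 4, sign kept]
  = (4/5)    [9 ≡ 4 mod 5]
  = (1/5)    [5 ≡ 5 mod 8 ⇒ (2/5)^2 = +1]
  = 1    [(1/5) = 1]

1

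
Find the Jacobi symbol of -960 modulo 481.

Reduce the numerator: -960 ≡ 2 (mod 481), so (-960|481) = (2|481).
Factor out 2: 2 = 2. Since 481 ≡ 1 (mod 8), (2|481) = +1. Now have (1|481).
(1|481) = 1. Collecting the sign factors: 1.

1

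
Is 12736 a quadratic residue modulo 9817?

yes

(12736/9817)
  = (2919/9817)    [12736 ≡ 2919 mod 9817]
  = (9817/2919)    [QR: 9817 ≡ 1 mod 4, sign kept]
  = (1060/2919)    [9817 ≡ 1060 mod 2919]
  = (265/2919)    [2919 ≡ 7 mod 8 ⇒ (2/2919)^2 = +1]
  = (2919/265)    [QR: 265 ≡ 1 mod 4, sign kept]
  = (4/265)    [2919 ≡ 4 mod 265]
  = (1/265)    [265 ≡ 1 mod 8 ⇒ (2/265)^2 = +1]
  = 1    [(1/265) = 1]
The Legendre symbol is 1, so x^2 ≡ 12736 (mod 9817) has solution.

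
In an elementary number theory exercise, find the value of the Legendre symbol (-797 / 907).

-1

(-797 / 907)
  = -(797 / 907)    [907 ≡ 3 mod 4 ⇒ (-1 / 907) = -1]
  = -(907 / 797)    [QR: 797 ≡ 1 mod 4, sign kept]
  = -(110 / 797)    [907 ≡ 110 mod 797]
  = (55 / 797)    [797 ≡ 5 mod 8 ⇒ (2 / 797) = -1]
  = (797 / 55)    [QR: 797 ≡ 1 mod 4, sign kept]
  = (27 / 55)    [797 ≡ 27 mod 55]
  = -(55 / 27)    [QR: both ≡ 3 mod 4, sign flips]
  = -(1 / 27)    [55 ≡ 1 mod 27]
  = -1    [(1 / 27) = 1]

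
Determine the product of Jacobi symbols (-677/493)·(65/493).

By multiplicativity, (-677·65/493) = (-677/493)·(65/493).
First factor (-677/493):
(-677/493)
  = (677/493)    [493 ≡ 1 mod 4 ⇒ (-1/493) = +1]
  = (184/493)    [677 ≡ 184 mod 493]
  = -(23/493)    [493 ≡ 5 mod 8 ⇒ (2/493)^3 = -1]
  = -(493/23)    [QR: 493 ≡ 1 mod 4, sign kept]
  = -(10/23)    [493 ≡ 10 mod 23]
  = -(5/23)    [23 ≡ 7 mod 8 ⇒ (2/23) = +1]
  = -(23/5)    [QR: 5 ≡ 1 mod 4, sign kept]
  = -(3/5)    [23 ≡ 3 mod 5]
  = -(5/3)    [QR: 5 ≡ 1 mod 4, sign kept]
  = -(2/3)    [5 ≡ 2 mod 3]
  = (1/3)    [3 ≡ 3 mod 8 ⇒ (2/3) = -1]
  = 1    [(1/3) = 1]
Second factor (65/493):
(65/493)
  = (493/65)    [QR: 65 ≡ 1 mod 4, sign kept]
  = (38/65)    [493 ≡ 38 mod 65]
  = (19/65)    [65 ≡ 1 mod 8 ⇒ (2/65) = +1]
  = (65/19)    [QR: 65 ≡ 1 mod 4, sign kept]
  = (8/19)    [65 ≡ 8 mod 19]
  = -(1/19)    [19 ≡ 3 mod 8 ⇒ (2/19)^3 = -1]
  = -1    [(1/19) = 1]
Product: (1)·(-1) = -1.

-1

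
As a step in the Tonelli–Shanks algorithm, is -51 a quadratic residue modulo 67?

yes

Pull out -1: (-51/67) = (-1/67)·(51/67). Since 67 ≡ 3 (mod 4), (-1/67) = -1. Now have -(51/67).
Both 51 ≡ 3 and 67 ≡ 3 (mod 4), so reciprocity gives (51/67) = -(67/51). Reduce: 67 ≡ 16 (mod 51). Now have (16/51).
Factor out 2: 16 = 2^4. Since 51 ≡ 3 (mod 8), (2/51) = -1, and (2/51)^4 = +1. Now have (1/51).
(1/51) = 1. Collecting the sign factors: 1.
The Legendre symbol is 1, so x^2 ≡ -51 (mod 67) has solution.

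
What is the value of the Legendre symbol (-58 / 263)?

1

(-58 / 263)
  = -(58 / 263)    [263 ≡ 3 mod 4 ⇒ (-1 / 263) = -1]
  = -(29 / 263)    [263 ≡ 7 mod 8 ⇒ (2 / 263) = +1]
  = -(263 / 29)    [QR: 29 ≡ 1 mod 4, sign kept]
  = -(2 / 29)    [263 ≡ 2 mod 29]
  = (1 / 29)    [29 ≡ 5 mod 8 ⇒ (2 / 29) = -1]
  = 1    [(1 / 29) = 1]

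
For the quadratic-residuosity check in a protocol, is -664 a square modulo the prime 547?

no

(-664/547)
  = (430/547)    [-664 ≡ 430 mod 547]
  = -(215/547)    [547 ≡ 3 mod 8 ⇒ (2/547) = -1]
  = (547/215)    [QR: both ≡ 3 mod 4, sign flips]
  = (117/215)    [547 ≡ 117 mod 215]
  = (215/117)    [QR: 117 ≡ 1 mod 4, sign kept]
  = (98/117)    [215 ≡ 98 mod 117]
  = -(49/117)    [117 ≡ 5 mod 8 ⇒ (2/117) = -1]
  = -(117/49)    [QR: 49 ≡ 1 mod 4, sign kept]
  = -(19/49)    [117 ≡ 19 mod 49]
  = -(49/19)    [QR: 49 ≡ 1 mod 4, sign kept]
  = -(11/19)    [49 ≡ 11 mod 19]
  = (19/11)    [QR: both ≡ 3 mod 4, sign flips]
  = (8/11)    [19 ≡ 8 mod 11]
  = -(1/11)    [11 ≡ 3 mod 8 ⇒ (2/11)^3 = -1]
  = -1    [(1/11) = 1]
(-664/547) = -1, and 547 is prime, so -664 is not a quadratic residue mod 547.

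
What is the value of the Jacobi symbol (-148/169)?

(-148/169)
  = (21/169)    [-148 ≡ 21 mod 169]
  = (169/21)    [QR: 21 ≡ 1 mod 4, sign kept]
  = (1/21)    [169 ≡ 1 mod 21]
  = 1    [(1/21) = 1]

1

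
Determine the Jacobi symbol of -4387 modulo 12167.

1

(-4387 / 12167)
  = -(4387 / 12167)    [12167 ≡ 3 mod 4 ⇒ (-1 / 12167) = -1]
  = (12167 / 4387)    [QR: both ≡ 3 mod 4, sign flips]
  = (3393 / 4387)    [12167 ≡ 3393 mod 4387]
  = (4387 / 3393)    [QR: 3393 ≡ 1 mod 4, sign kept]
  = (994 / 3393)    [4387 ≡ 994 mod 3393]
  = (497 / 3393)    [3393 ≡ 1 mod 8 ⇒ (2 / 3393) = +1]
  = (3393 / 497)    [QR: 497 ≡ 1 mod 4, sign kept]
  = (411 / 497)    [3393 ≡ 411 mod 497]
  = (497 / 411)    [QR: 497 ≡ 1 mod 4, sign kept]
  = (86 / 411)    [497 ≡ 86 mod 411]
  = -(43 / 411)    [411 ≡ 3 mod 8 ⇒ (2 / 411) = -1]
  = (411 / 43)    [QR: both ≡ 3 mod 4, sign flips]
  = (24 / 43)    [411 ≡ 24 mod 43]
  = -(3 / 43)    [43 ≡ 3 mod 8 ⇒ (2 / 43)^3 = -1]
  = (43 / 3)    [QR: both ≡ 3 mod 4, sign flips]
  = (1 / 3)    [43 ≡ 1 mod 3]
  = 1    [(1 / 3) = 1]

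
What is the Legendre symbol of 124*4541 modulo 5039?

By multiplicativity, (124·4541/5039) = (124/5039)·(4541/5039).
First factor (124/5039):
Factor out 2: 124 = 2^2·31. Since 5039 ≡ 7 (mod 8), (2/5039) = +1, and (2/5039)^2 = +1. Now have (31/5039).
Both 31 ≡ 3 and 5039 ≡ 3 (mod 4), so reciprocity gives (31/5039) = -(5039/31). Reduce: 5039 ≡ 17 (mod 31). Now have -(17/31).
17 ≡ 1 (mod 4), so quadratic reciprocity gives (17/31) = (31/17). Reduce: 31 ≡ 14 (mod 17). Now have -(14/17).
Factor out 2: 14 = 2·7. Since 17 ≡ 1 (mod 8), (2/17) = +1. Now have -(7/17).
17 ≡ 1 (mod 4), so quadratic reciprocity gives (7/17) = (17/7). Reduce: 17 ≡ 3 (mod 7). Now have -(3/7).
Both 3 ≡ 3 and 7 ≡ 3 (mod 4), so reciprocity gives (3/7) = -(7/3). Reduce: 7 ≡ 1 (mod 3). Now have (1/3).
(1/3) = 1. Collecting the sign factors: 1.
Second factor (4541/5039):
4541 ≡ 1 (mod 4), so quadratic reciprocity gives (4541/5039) = (5039/4541). Reduce: 5039 ≡ 498 (mod 4541). Now have (498/4541).
Factor out 2: 498 = 2·249. Since 4541 ≡ 5 (mod 8), (2/4541) = -1. Now have -(249/4541).
249 ≡ 1 (mod 4), so quadratic reciprocity gives (249/4541) = (4541/249). Reduce: 4541 ≡ 59 (mod 249). Now have -(59/249).
249 ≡ 1 (mod 4), so quadratic reciprocity gives (59/249) = (249/59). Reduce: 249 ≡ 13 (mod 59). Now have -(13/59).
13 ≡ 1 (mod 4), so quadratic reciprocity gives (13/59) = (59/13). Reduce: 59 ≡ 7 (mod 13). Now have -(7/13).
13 ≡ 1 (mod 4), so quadratic reciprocity gives (7/13) = (13/7). Reduce: 13 ≡ 6 (mod 7). Now have -(6/7).
Factor out 2: 6 = 2·3. Since 7 ≡ 7 (mod 8), (2/7) = +1. Now have -(3/7).
Both 3 ≡ 3 and 7 ≡ 3 (mod 4), so reciprocity gives (3/7) = -(7/3). Reduce: 7 ≡ 1 (mod 3). Now have (1/3).
(1/3) = 1. Collecting the sign factors: 1.
Product: (1)·(1) = 1.

1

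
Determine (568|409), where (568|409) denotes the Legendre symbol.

(568|409)
  = (159|409)    [568 ≡ 159 mod 409]
  = (409|159)    [QR: 409 ≡ 1 mod 4, sign kept]
  = (91|159)    [409 ≡ 91 mod 159]
  = -(159|91)    [QR: both ≡ 3 mod 4, sign flips]
  = -(68|91)    [159 ≡ 68 mod 91]
  = -(17|91)    [91 ≡ 3 mod 8 ⇒ (2|91)^2 = +1]
  = -(91|17)    [QR: 17 ≡ 1 mod 4, sign kept]
  = -(6|17)    [91 ≡ 6 mod 17]
  = -(3|17)    [17 ≡ 1 mod 8 ⇒ (2|17) = +1]
  = -(17|3)    [QR: 17 ≡ 1 mod 4, sign kept]
  = -(2|3)    [17 ≡ 2 mod 3]
  = (1|3)    [3 ≡ 3 mod 8 ⇒ (2|3) = -1]
  = 1    [(1|3) = 1]

1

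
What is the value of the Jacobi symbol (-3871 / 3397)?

0

(-3871 / 3397)
  = (2923 / 3397)    [-3871 ≡ 2923 mod 3397]
  = (3397 / 2923)    [QR: 3397 ≡ 1 mod 4, sign kept]
  = (474 / 2923)    [3397 ≡ 474 mod 2923]
  = -(237 / 2923)    [2923 ≡ 3 mod 8 ⇒ (2 / 2923) = -1]
  = -(2923 / 237)    [QR: 237 ≡ 1 mod 4, sign kept]
  = -(79 / 237)    [2923 ≡ 79 mod 237]
  = -(237 / 79)    [QR: 237 ≡ 1 mod 4, sign kept]
  = -(0 / 79)    [237 ≡ 0 mod 79]
  = 0    [numerator 0, gcd > 1]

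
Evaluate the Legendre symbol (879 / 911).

(879 / 911)
  = -(911 / 879)    [QR: both ≡ 3 mod 4, sign flips]
  = -(32 / 879)    [911 ≡ 32 mod 879]
  = -(1 / 879)    [879 ≡ 7 mod 8 ⇒ (2 / 879)^5 = +1]
  = -1    [(1 / 879) = 1]

-1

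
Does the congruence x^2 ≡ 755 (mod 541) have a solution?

yes

Reduce the numerator: 755 ≡ 214 (mod 541), so (755|541) = (214|541).
Factor out 2: 214 = 2·107. Since 541 ≡ 5 (mod 8), (2|541) = -1. Now have -(107|541).
541 ≡ 1 (mod 4), so quadratic reciprocity gives (107|541) = (541|107). Reduce: 541 ≡ 6 (mod 107). Now have -(6|107).
Factor out 2: 6 = 2·3. Since 107 ≡ 3 (mod 8), (2|107) = -1. Now have (3|107).
Both 3 ≡ 3 and 107 ≡ 3 (mod 4), so reciprocity gives (3|107) = -(107|3). Reduce: 107 ≡ 2 (mod 3). Now have -(2|3).
Factor out 2: 2 = 2. Since 3 ≡ 3 (mod 8), (2|3) = -1. Now have (1|3).
(1|3) = 1. Collecting the sign factors: 1.
The Legendre symbol is 1, so x^2 ≡ 755 (mod 541) has solution.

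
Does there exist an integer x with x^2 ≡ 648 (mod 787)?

(648|787)
  = -(81|787)    [787 ≡ 3 mod 8 ⇒ (2|787)^3 = -1]
  = -(787|81)    [QR: 81 ≡ 1 mod 4, sign kept]
  = -(58|81)    [787 ≡ 58 mod 81]
  = -(29|81)    [81 ≡ 1 mod 8 ⇒ (2|81) = +1]
  = -(81|29)    [QR: 29 ≡ 1 mod 4, sign kept]
  = -(23|29)    [81 ≡ 23 mod 29]
  = -(29|23)    [QR: 29 ≡ 1 mod 4, sign kept]
  = -(6|23)    [29 ≡ 6 mod 23]
  = -(3|23)    [23 ≡ 7 mod 8 ⇒ (2|23) = +1]
  = (23|3)    [QR: both ≡ 3 mod 4, sign flips]
  = (2|3)    [23 ≡ 2 mod 3]
  = -(1|3)    [3 ≡ 3 mod 8 ⇒ (2|3) = -1]
  = -1    [(1|3) = 1]
The Legendre symbol is -1, so x^2 ≡ 648 (mod 787) has no solution.

no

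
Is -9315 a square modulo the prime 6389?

yes

(-9315/6389)
  = (3463/6389)    [-9315 ≡ 3463 mod 6389]
  = (6389/3463)    [QR: 6389 ≡ 1 mod 4, sign kept]
  = (2926/3463)    [6389 ≡ 2926 mod 3463]
  = (1463/3463)    [3463 ≡ 7 mod 8 ⇒ (2/3463) = +1]
  = -(3463/1463)    [QR: both ≡ 3 mod 4, sign flips]
  = -(537/1463)    [3463 ≡ 537 mod 1463]
  = -(1463/537)    [QR: 537 ≡ 1 mod 4, sign kept]
  = -(389/537)    [1463 ≡ 389 mod 537]
  = -(537/389)    [QR: 389 ≡ 1 mod 4, sign kept]
  = -(148/389)    [537 ≡ 148 mod 389]
  = -(37/389)    [389 ≡ 5 mod 8 ⇒ (2/389)^2 = +1]
  = -(389/37)    [QR: 37 ≡ 1 mod 4, sign kept]
  = -(19/37)    [389 ≡ 19 mod 37]
  = -(37/19)    [QR: 37 ≡ 1 mod 4, sign kept]
  = -(18/19)    [37 ≡ 18 mod 19]
  = (9/19)    [19 ≡ 3 mod 8 ⇒ (2/19) = -1]
  = (19/9)    [QR: 9 ≡ 1 mod 4, sign kept]
  = (1/9)    [19 ≡ 1 mod 9]
  = 1    [(1/9) = 1]
(-9315/6389) = 1, and 6389 is prime, so -9315 is a quadratic residue mod 6389.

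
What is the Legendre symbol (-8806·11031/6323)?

By multiplicativity, (-8806·11031/6323) = (-8806/6323)·(11031/6323).
First factor (-8806/6323):
Pull out -1: (-8806/6323) = (-1/6323)·(8806/6323). Since 6323 ≡ 3 (mod 4), (-1/6323) = -1. Now have -(8806/6323).
Reduce the numerator: 8806 ≡ 2483 (mod 6323), so (8806/6323) = (2483/6323).
Both 2483 ≡ 3 and 6323 ≡ 3 (mod 4), so reciprocity gives (2483/6323) = -(6323/2483). Reduce: 6323 ≡ 1357 (mod 2483). Now have (1357/2483).
1357 ≡ 1 (mod 4), so quadratic reciprocity gives (1357/2483) = (2483/1357). Reduce: 2483 ≡ 1126 (mod 1357). Now have (1126/1357).
Factor out 2: 1126 = 2·563. Since 1357 ≡ 5 (mod 8), (2/1357) = -1. Now have -(563/1357).
1357 ≡ 1 (mod 4), so quadratic reciprocity gives (563/1357) = (1357/563). Reduce: 1357 ≡ 231 (mod 563). Now have -(231/563).
Both 231 ≡ 3 and 563 ≡ 3 (mod 4), so reciprocity gives (231/563) = -(563/231). Reduce: 563 ≡ 101 (mod 231). Now have (101/231).
101 ≡ 1 (mod 4), so quadratic reciprocity gives (101/231) = (231/101). Reduce: 231 ≡ 29 (mod 101). Now have (29/101).
29 ≡ 1 (mod 4), so quadratic reciprocity gives (29/101) = (101/29). Reduce: 101 ≡ 14 (mod 29). Now have (14/29).
Factor out 2: 14 = 2·7. Since 29 ≡ 5 (mod 8), (2/29) = -1. Now have -(7/29).
29 ≡ 1 (mod 4), so quadratic reciprocity gives (7/29) = (29/7). Reduce: 29 ≡ 1 (mod 7). Now have -(1/7).
(1/7) = 1. Collecting the sign factors: -1.
Second factor (11031/6323):
Reduce the numerator: 11031 ≡ 4708 (mod 6323), so (11031/6323) = (4708/6323).
Factor out 2: 4708 = 2^2·1177. Since 6323 ≡ 3 (mod 8), (2/6323) = -1, and (2/6323)^2 = +1. Now have (1177/6323).
1177 ≡ 1 (mod 4), so quadratic reciprocity gives (1177/6323) = (6323/1177). Reduce: 6323 ≡ 438 (mod 1177). Now have (438/1177).
Factor out 2: 438 = 2·219. Since 1177 ≡ 1 (mod 8), (2/1177) = +1. Now have (219/1177).
1177 ≡ 1 (mod 4), so quadratic reciprocity gives (219/1177) = (1177/219). Reduce: 1177 ≡ 82 (mod 219). Now have (82/219).
Factor out 2: 82 = 2·41. Since 219 ≡ 3 (mod 8), (2/219) = -1. Now have -(41/219).
41 ≡ 1 (mod 4), so quadratic reciprocity gives (41/219) = (219/41). Reduce: 219 ≡ 14 (mod 41). Now have -(14/41).
Factor out 2: 14 = 2·7. Since 41 ≡ 1 (mod 8), (2/41) = +1. Now have -(7/41).
41 ≡ 1 (mod 4), so quadratic reciprocity gives (7/41) = (41/7). Reduce: 41 ≡ 6 (mod 7). Now have -(6/7).
Factor out 2: 6 = 2·3. Since 7 ≡ 7 (mod 8), (2/7) = +1. Now have -(3/7).
Both 3 ≡ 3 and 7 ≡ 3 (mod 4), so reciprocity gives (3/7) = -(7/3). Reduce: 7 ≡ 1 (mod 3). Now have (1/3).
(1/3) = 1. Collecting the sign factors: 1.
Product: (-1)·(1) = -1.

-1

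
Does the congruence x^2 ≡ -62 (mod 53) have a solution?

yes

(-62|53)
  = (44|53)    [-62 ≡ 44 mod 53]
  = (11|53)    [53 ≡ 5 mod 8 ⇒ (2|53)^2 = +1]
  = (53|11)    [QR: 53 ≡ 1 mod 4, sign kept]
  = (9|11)    [53 ≡ 9 mod 11]
  = (11|9)    [QR: 9 ≡ 1 mod 4, sign kept]
  = (2|9)    [11 ≡ 2 mod 9]
  = (1|9)    [9 ≡ 1 mod 8 ⇒ (2|9) = +1]
  = 1    [(1|9) = 1]
The Legendre symbol is 1, so x^2 ≡ -62 (mod 53) has solution.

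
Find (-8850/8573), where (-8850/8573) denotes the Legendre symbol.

-1

Reduce the numerator: -8850 ≡ 8296 (mod 8573), so (-8850/8573) = (8296/8573).
Factor out 2: 8296 = 2^3·1037. Since 8573 ≡ 5 (mod 8), (2/8573) = -1, and (2/8573)^3 = -1. Now have -(1037/8573).
1037 ≡ 1 (mod 4), so quadratic reciprocity gives (1037/8573) = (8573/1037). Reduce: 8573 ≡ 277 (mod 1037). Now have -(277/1037).
277 ≡ 1 (mod 4), so quadratic reciprocity gives (277/1037) = (1037/277). Reduce: 1037 ≡ 206 (mod 277). Now have -(206/277).
Factor out 2: 206 = 2·103. Since 277 ≡ 5 (mod 8), (2/277) = -1. Now have (103/277).
277 ≡ 1 (mod 4), so quadratic reciprocity gives (103/277) = (277/103). Reduce: 277 ≡ 71 (mod 103). Now have (71/103).
Both 71 ≡ 3 and 103 ≡ 3 (mod 4), so reciprocity gives (71/103) = -(103/71). Reduce: 103 ≡ 32 (mod 71). Now have -(32/71).
Factor out 2: 32 = 2^5. Since 71 ≡ 7 (mod 8), (2/71) = +1, and (2/71)^5 = +1. Now have -(1/71).
(1/71) = 1. Collecting the sign factors: -1.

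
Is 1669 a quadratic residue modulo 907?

Reduce the numerator: 1669 ≡ 762 (mod 907), so (1669/907) = (762/907).
Factor out 2: 762 = 2·381. Since 907 ≡ 3 (mod 8), (2/907) = -1. Now have -(381/907).
381 ≡ 1 (mod 4), so quadratic reciprocity gives (381/907) = (907/381). Reduce: 907 ≡ 145 (mod 381). Now have -(145/381).
145 ≡ 1 (mod 4), so quadratic reciprocity gives (145/381) = (381/145). Reduce: 381 ≡ 91 (mod 145). Now have -(91/145).
145 ≡ 1 (mod 4), so quadratic reciprocity gives (91/145) = (145/91). Reduce: 145 ≡ 54 (mod 91). Now have -(54/91).
Factor out 2: 54 = 2·27. Since 91 ≡ 3 (mod 8), (2/91) = -1. Now have (27/91).
Both 27 ≡ 3 and 91 ≡ 3 (mod 4), so reciprocity gives (27/91) = -(91/27). Reduce: 91 ≡ 10 (mod 27). Now have -(10/27).
Factor out 2: 10 = 2·5. Since 27 ≡ 3 (mod 8), (2/27) = -1. Now have (5/27).
5 ≡ 1 (mod 4), so quadratic reciprocity gives (5/27) = (27/5). Reduce: 27 ≡ 2 (mod 5). Now have (2/5).
Factor out 2: 2 = 2. Since 5 ≡ 5 (mod 8), (2/5) = -1. Now have -(1/5).
(1/5) = 1. Collecting the sign factors: -1.
(1669/907) = -1, and 907 is prime, so 1669 is not a quadratic residue mod 907.

no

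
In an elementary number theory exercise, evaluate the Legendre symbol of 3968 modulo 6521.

-1

Factor out 2: 3968 = 2^7·31. Since 6521 ≡ 1 (mod 8), (2|6521) = +1, and (2|6521)^7 = +1. Now have (31|6521).
6521 ≡ 1 (mod 4), so quadratic reciprocity gives (31|6521) = (6521|31). Reduce: 6521 ≡ 11 (mod 31). Now have (11|31).
Both 11 ≡ 3 and 31 ≡ 3 (mod 4), so reciprocity gives (11|31) = -(31|11). Reduce: 31 ≡ 9 (mod 11). Now have -(9|11).
9 ≡ 1 (mod 4), so quadratic reciprocity gives (9|11) = (11|9). Reduce: 11 ≡ 2 (mod 9). Now have -(2|9).
Factor out 2: 2 = 2. Since 9 ≡ 1 (mod 8), (2|9) = +1. Now have -(1|9).
(1|9) = 1. Collecting the sign factors: -1.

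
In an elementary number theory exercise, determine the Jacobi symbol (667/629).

1

Reduce the numerator: 667 ≡ 38 (mod 629), so (667/629) = (38/629).
Factor out 2: 38 = 2·19. Since 629 ≡ 5 (mod 8), (2/629) = -1. Now have -(19/629).
629 ≡ 1 (mod 4), so quadratic reciprocity gives (19/629) = (629/19). Reduce: 629 ≡ 2 (mod 19). Now have -(2/19).
Factor out 2: 2 = 2. Since 19 ≡ 3 (mod 8), (2/19) = -1. Now have (1/19).
(1/19) = 1. Collecting the sign factors: 1.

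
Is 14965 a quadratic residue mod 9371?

(14965|9371)
  = (5594|9371)    [14965 ≡ 5594 mod 9371]
  = -(2797|9371)    [9371 ≡ 3 mod 8 ⇒ (2|9371) = -1]
  = -(9371|2797)    [QR: 2797 ≡ 1 mod 4, sign kept]
  = -(980|2797)    [9371 ≡ 980 mod 2797]
  = -(245|2797)    [2797 ≡ 5 mod 8 ⇒ (2|2797)^2 = +1]
  = -(2797|245)    [QR: 245 ≡ 1 mod 4, sign kept]
  = -(102|245)    [2797 ≡ 102 mod 245]
  = (51|245)    [245 ≡ 5 mod 8 ⇒ (2|245) = -1]
  = (245|51)    [QR: 245 ≡ 1 mod 4, sign kept]
  = (41|51)    [245 ≡ 41 mod 51]
  = (51|41)    [QR: 41 ≡ 1 mod 4, sign kept]
  = (10|41)    [51 ≡ 10 mod 41]
  = (5|41)    [41 ≡ 1 mod 8 ⇒ (2|41) = +1]
  = (41|5)    [QR: 5 ≡ 1 mod 4, sign kept]
  = (1|5)    [41 ≡ 1 mod 5]
  = 1    [(1|5) = 1]
The Legendre symbol is 1, so x^2 ≡ 14965 (mod 9371) has solution.

yes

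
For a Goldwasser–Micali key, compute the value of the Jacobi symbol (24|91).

1

(24|91)
  = -(3|91)    [91 ≡ 3 mod 8 ⇒ (2|91)^3 = -1]
  = (91|3)    [QR: both ≡ 3 mod 4, sign flips]
  = (1|3)    [91 ≡ 1 mod 3]
  = 1    [(1|3) = 1]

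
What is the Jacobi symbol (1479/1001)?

1

Reduce the numerator: 1479 ≡ 478 (mod 1001), so (1479/1001) = (478/1001).
Factor out 2: 478 = 2·239. Since 1001 ≡ 1 (mod 8), (2/1001) = +1. Now have (239/1001).
1001 ≡ 1 (mod 4), so quadratic reciprocity gives (239/1001) = (1001/239). Reduce: 1001 ≡ 45 (mod 239). Now have (45/239).
45 ≡ 1 (mod 4), so quadratic reciprocity gives (45/239) = (239/45). Reduce: 239 ≡ 14 (mod 45). Now have (14/45).
Factor out 2: 14 = 2·7. Since 45 ≡ 5 (mod 8), (2/45) = -1. Now have -(7/45).
45 ≡ 1 (mod 4), so quadratic reciprocity gives (7/45) = (45/7). Reduce: 45 ≡ 3 (mod 7). Now have -(3/7).
Both 3 ≡ 3 and 7 ≡ 3 (mod 4), so reciprocity gives (3/7) = -(7/3). Reduce: 7 ≡ 1 (mod 3). Now have (1/3).
(1/3) = 1. Collecting the sign factors: 1.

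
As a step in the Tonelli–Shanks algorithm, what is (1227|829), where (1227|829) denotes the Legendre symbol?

Reduce the numerator: 1227 ≡ 398 (mod 829), so (1227|829) = (398|829).
Factor out 2: 398 = 2·199. Since 829 ≡ 5 (mod 8), (2|829) = -1. Now have -(199|829).
829 ≡ 1 (mod 4), so quadratic reciprocity gives (199|829) = (829|199). Reduce: 829 ≡ 33 (mod 199). Now have -(33|199).
33 ≡ 1 (mod 4), so quadratic reciprocity gives (33|199) = (199|33). Reduce: 199 ≡ 1 (mod 33). Now have -(1|33).
(1|33) = 1. Collecting the sign factors: -1.

-1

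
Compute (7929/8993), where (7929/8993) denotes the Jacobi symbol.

-1

(7929/8993)
  = (8993/7929)    [QR: 7929 ≡ 1 mod 4, sign kept]
  = (1064/7929)    [8993 ≡ 1064 mod 7929]
  = (133/7929)    [7929 ≡ 1 mod 8 ⇒ (2/7929)^3 = +1]
  = (7929/133)    [QR: 133 ≡ 1 mod 4, sign kept]
  = (82/133)    [7929 ≡ 82 mod 133]
  = -(41/133)    [133 ≡ 5 mod 8 ⇒ (2/133) = -1]
  = -(133/41)    [QR: 41 ≡ 1 mod 4, sign kept]
  = -(10/41)    [133 ≡ 10 mod 41]
  = -(5/41)    [41 ≡ 1 mod 8 ⇒ (2/41) = +1]
  = -(41/5)    [QR: 5 ≡ 1 mod 4, sign kept]
  = -(1/5)    [41 ≡ 1 mod 5]
  = -1    [(1/5) = 1]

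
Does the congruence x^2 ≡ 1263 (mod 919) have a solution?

no

(1263/919)
  = (344/919)    [1263 ≡ 344 mod 919]
  = (43/919)    [919 ≡ 7 mod 8 ⇒ (2/919)^3 = +1]
  = -(919/43)    [QR: both ≡ 3 mod 4, sign flips]
  = -(16/43)    [919 ≡ 16 mod 43]
  = -(1/43)    [43 ≡ 3 mod 8 ⇒ (2/43)^4 = +1]
  = -1    [(1/43) = 1]
(1263/919) = -1, and 919 is prime, so 1263 is not a quadratic residue mod 919.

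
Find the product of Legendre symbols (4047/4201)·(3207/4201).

-1

By multiplicativity, (4047·3207/4201) = (4047/4201)·(3207/4201).
First factor (4047/4201):
(4047/4201)
  = (4201/4047)    [QR: 4201 ≡ 1 mod 4, sign kept]
  = (154/4047)    [4201 ≡ 154 mod 4047]
  = (77/4047)    [4047 ≡ 7 mod 8 ⇒ (2/4047) = +1]
  = (4047/77)    [QR: 77 ≡ 1 mod 4, sign kept]
  = (43/77)    [4047 ≡ 43 mod 77]
  = (77/43)    [QR: 77 ≡ 1 mod 4, sign kept]
  = (34/43)    [77 ≡ 34 mod 43]
  = -(17/43)    [43 ≡ 3 mod 8 ⇒ (2/43) = -1]
  = -(43/17)    [QR: 17 ≡ 1 mod 4, sign kept]
  = -(9/17)    [43 ≡ 9 mod 17]
  = -(17/9)    [QR: 9 ≡ 1 mod 4, sign kept]
  = -(8/9)    [17 ≡ 8 mod 9]
  = -(1/9)    [9 ≡ 1 mod 8 ⇒ (2/9)^3 = +1]
  = -1    [(1/9) = 1]
Second factor (3207/4201):
(3207/4201)
  = (4201/3207)    [QR: 4201 ≡ 1 mod 4, sign kept]
  = (994/3207)    [4201 ≡ 994 mod 3207]
  = (497/3207)    [3207 ≡ 7 mod 8 ⇒ (2/3207) = +1]
  = (3207/497)    [QR: 497 ≡ 1 mod 4, sign kept]
  = (225/497)    [3207 ≡ 225 mod 497]
  = (497/225)    [QR: 225 ≡ 1 mod 4, sign kept]
  = (47/225)    [497 ≡ 47 mod 225]
  = (225/47)    [QR: 225 ≡ 1 mod 4, sign kept]
  = (37/47)    [225 ≡ 37 mod 47]
  = (47/37)    [QR: 37 ≡ 1 mod 4, sign kept]
  = (10/37)    [47 ≡ 10 mod 37]
  = -(5/37)    [37 ≡ 5 mod 8 ⇒ (2/37) = -1]
  = -(37/5)    [QR: 5 ≡ 1 mod 4, sign kept]
  = -(2/5)    [37 ≡ 2 mod 5]
  = (1/5)    [5 ≡ 5 mod 8 ⇒ (2/5) = -1]
  = 1    [(1/5) = 1]
Product: (-1)·(1) = -1.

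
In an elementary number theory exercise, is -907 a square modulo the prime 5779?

yes

Pull out -1: (-907/5779) = (-1/5779)·(907/5779). Since 5779 ≡ 3 (mod 4), (-1/5779) = -1. Now have -(907/5779).
Both 907 ≡ 3 and 5779 ≡ 3 (mod 4), so reciprocity gives (907/5779) = -(5779/907). Reduce: 5779 ≡ 337 (mod 907). Now have (337/907).
337 ≡ 1 (mod 4), so quadratic reciprocity gives (337/907) = (907/337). Reduce: 907 ≡ 233 (mod 337). Now have (233/337).
233 ≡ 1 (mod 4), so quadratic reciprocity gives (233/337) = (337/233). Reduce: 337 ≡ 104 (mod 233). Now have (104/233).
Factor out 2: 104 = 2^3·13. Since 233 ≡ 1 (mod 8), (2/233) = +1, and (2/233)^3 = +1. Now have (13/233).
13 ≡ 1 (mod 4), so quadratic reciprocity gives (13/233) = (233/13). Reduce: 233 ≡ 12 (mod 13). Now have (12/13).
Factor out 2: 12 = 2^2·3. Since 13 ≡ 5 (mod 8), (2/13) = -1, and (2/13)^2 = +1. Now have (3/13).
13 ≡ 1 (mod 4), so quadratic reciprocity gives (3/13) = (13/3). Reduce: 13 ≡ 1 (mod 3). Now have (1/3).
(1/3) = 1. Collecting the sign factors: 1.
(-907/5779) = 1, and 5779 is prime, so -907 is a quadratic residue mod 5779.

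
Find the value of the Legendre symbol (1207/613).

1

Reduce the numerator: 1207 ≡ 594 (mod 613), so (1207/613) = (594/613).
Factor out 2: 594 = 2·297. Since 613 ≡ 5 (mod 8), (2/613) = -1. Now have -(297/613).
297 ≡ 1 (mod 4), so quadratic reciprocity gives (297/613) = (613/297). Reduce: 613 ≡ 19 (mod 297). Now have -(19/297).
297 ≡ 1 (mod 4), so quadratic reciprocity gives (19/297) = (297/19). Reduce: 297 ≡ 12 (mod 19). Now have -(12/19).
Factor out 2: 12 = 2^2·3. Since 19 ≡ 3 (mod 8), (2/19) = -1, and (2/19)^2 = +1. Now have -(3/19).
Both 3 ≡ 3 and 19 ≡ 3 (mod 4), so reciprocity gives (3/19) = -(19/3). Reduce: 19 ≡ 1 (mod 3). Now have (1/3).
(1/3) = 1. Collecting the sign factors: 1.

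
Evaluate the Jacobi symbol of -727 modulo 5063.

Reduce the numerator: -727 ≡ 4336 (mod 5063), so (-727/5063) = (4336/5063).
Factor out 2: 4336 = 2^4·271. Since 5063 ≡ 7 (mod 8), (2/5063) = +1, and (2/5063)^4 = +1. Now have (271/5063).
Both 271 ≡ 3 and 5063 ≡ 3 (mod 4), so reciprocity gives (271/5063) = -(5063/271). Reduce: 5063 ≡ 185 (mod 271). Now have -(185/271).
185 ≡ 1 (mod 4), so quadratic reciprocity gives (185/271) = (271/185). Reduce: 271 ≡ 86 (mod 185). Now have -(86/185).
Factor out 2: 86 = 2·43. Since 185 ≡ 1 (mod 8), (2/185) = +1. Now have -(43/185).
185 ≡ 1 (mod 4), so quadratic reciprocity gives (43/185) = (185/43). Reduce: 185 ≡ 13 (mod 43). Now have -(13/43).
13 ≡ 1 (mod 4), so quadratic reciprocity gives (13/43) = (43/13). Reduce: 43 ≡ 4 (mod 13). Now have -(4/13).
Factor out 2: 4 = 2^2. Since 13 ≡ 5 (mod 8), (2/13) = -1, and (2/13)^2 = +1. Now have -(1/13).
(1/13) = 1. Collecting the sign factors: -1.

-1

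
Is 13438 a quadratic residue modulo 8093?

Reduce the numerator: 13438 ≡ 5345 (mod 8093), so (13438/8093) = (5345/8093).
5345 ≡ 1 (mod 4), so quadratic reciprocity gives (5345/8093) = (8093/5345). Reduce: 8093 ≡ 2748 (mod 5345). Now have (2748/5345).
Factor out 2: 2748 = 2^2·687. Since 5345 ≡ 1 (mod 8), (2/5345) = +1, and (2/5345)^2 = +1. Now have (687/5345).
5345 ≡ 1 (mod 4), so quadratic reciprocity gives (687/5345) = (5345/687). Reduce: 5345 ≡ 536 (mod 687). Now have (536/687).
Factor out 2: 536 = 2^3·67. Since 687 ≡ 7 (mod 8), (2/687) = +1, and (2/687)^3 = +1. Now have (67/687).
Both 67 ≡ 3 and 687 ≡ 3 (mod 4), so reciprocity gives (67/687) = -(687/67). Reduce: 687 ≡ 17 (mod 67). Now have -(17/67).
17 ≡ 1 (mod 4), so quadratic reciprocity gives (17/67) = (67/17). Reduce: 67 ≡ 16 (mod 17). Now have -(16/17).
Factor out 2: 16 = 2^4. Since 17 ≡ 1 (mod 8), (2/17) = +1, and (2/17)^4 = +1. Now have -(1/17).
(1/17) = 1. Collecting the sign factors: -1.
(13438/8093) = -1, and 8093 is prime, so 13438 is not a quadratic residue mod 8093.

no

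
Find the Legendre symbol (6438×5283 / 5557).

By multiplicativity, (6438·5283 / 5557) = (6438 / 5557)·(5283 / 5557).
First factor (6438 / 5557):
(6438 / 5557)
  = (881 / 5557)    [6438 ≡ 881 mod 5557]
  = (5557 / 881)    [QR: 881 ≡ 1 mod 4, sign kept]
  = (271 / 881)    [5557 ≡ 271 mod 881]
  = (881 / 271)    [QR: 881 ≡ 1 mod 4, sign kept]
  = (68 / 271)    [881 ≡ 68 mod 271]
  = (17 / 271)    [271 ≡ 7 mod 8 ⇒ (2 / 271)^2 = +1]
  = (271 / 17)    [QR: 17 ≡ 1 mod 4, sign kept]
  = (16 / 17)    [271 ≡ 16 mod 17]
  = (1 / 17)    [17 ≡ 1 mod 8 ⇒ (2 / 17)^4 = +1]
  = 1    [(1 / 17) = 1]
Second factor (5283 / 5557):
(5283 / 5557)
  = (5557 / 5283)    [QR: 5557 ≡ 1 mod 4, sign kept]
  = (274 / 5283)    [5557 ≡ 274 mod 5283]
  = -(137 / 5283)    [5283 ≡ 3 mod 8 ⇒ (2 / 5283) = -1]
  = -(5283 / 137)    [QR: 137 ≡ 1 mod 4, sign kept]
  = -(77 / 137)    [5283 ≡ 77 mod 137]
  = -(137 / 77)    [QR: 77 ≡ 1 mod 4, sign kept]
  = -(60 / 77)    [137 ≡ 60 mod 77]
  = -(15 / 77)    [77 ≡ 5 mod 8 ⇒ (2 / 77)^2 = +1]
  = -(77 / 15)    [QR: 77 ≡ 1 mod 4, sign kept]
  = -(2 / 15)    [77 ≡ 2 mod 15]
  = -(1 / 15)    [15 ≡ 7 mod 8 ⇒ (2 / 15) = +1]
  = -1    [(1 / 15) = 1]
Product: (1)·(-1) = -1.

-1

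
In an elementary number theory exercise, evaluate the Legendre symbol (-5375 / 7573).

Pull out -1: (-5375 / 7573) = (-1 / 7573)·(5375 / 7573). Since 7573 ≡ 1 (mod 4), (-1 / 7573) = +1. Now have (5375 / 7573).
7573 ≡ 1 (mod 4), so quadratic reciprocity gives (5375 / 7573) = (7573 / 5375). Reduce: 7573 ≡ 2198 (mod 5375). Now have (2198 / 5375).
Factor out 2: 2198 = 2·1099. Since 5375 ≡ 7 (mod 8), (2 / 5375) = +1. Now have (1099 / 5375).
Both 1099 ≡ 3 and 5375 ≡ 3 (mod 4), so reciprocity gives (1099 / 5375) = -(5375 / 1099). Reduce: 5375 ≡ 979 (mod 1099). Now have -(979 / 1099).
Both 979 ≡ 3 and 1099 ≡ 3 (mod 4), so reciprocity gives (979 / 1099) = -(1099 / 979). Reduce: 1099 ≡ 120 (mod 979). Now have (120 / 979).
Factor out 2: 120 = 2^3·15. Since 979 ≡ 3 (mod 8), (2 / 979) = -1, and (2 / 979)^3 = -1. Now have -(15 / 979).
Both 15 ≡ 3 and 979 ≡ 3 (mod 4), so reciprocity gives (15 / 979) = -(979 / 15). Reduce: 979 ≡ 4 (mod 15). Now have (4 / 15).
Factor out 2: 4 = 2^2. Since 15 ≡ 7 (mod 8), (2 / 15) = +1, and (2 / 15)^2 = +1. Now have (1 / 15).
(1 / 15) = 1. Collecting the sign factors: 1.

1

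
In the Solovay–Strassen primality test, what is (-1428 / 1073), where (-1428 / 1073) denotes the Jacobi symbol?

-1

Reduce the numerator: -1428 ≡ 718 (mod 1073), so (-1428 / 1073) = (718 / 1073).
Factor out 2: 718 = 2·359. Since 1073 ≡ 1 (mod 8), (2 / 1073) = +1. Now have (359 / 1073).
1073 ≡ 1 (mod 4), so quadratic reciprocity gives (359 / 1073) = (1073 / 359). Reduce: 1073 ≡ 355 (mod 359). Now have (355 / 359).
Both 355 ≡ 3 and 359 ≡ 3 (mod 4), so reciprocity gives (355 / 359) = -(359 / 355). Reduce: 359 ≡ 4 (mod 355). Now have -(4 / 355).
Factor out 2: 4 = 2^2. Since 355 ≡ 3 (mod 8), (2 / 355) = -1, and (2 / 355)^2 = +1. Now have -(1 / 355).
(1 / 355) = 1. Collecting the sign factors: -1.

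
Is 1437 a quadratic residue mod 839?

no

Reduce the numerator: 1437 ≡ 598 (mod 839), so (1437|839) = (598|839).
Factor out 2: 598 = 2·299. Since 839 ≡ 7 (mod 8), (2|839) = +1. Now have (299|839).
Both 299 ≡ 3 and 839 ≡ 3 (mod 4), so reciprocity gives (299|839) = -(839|299). Reduce: 839 ≡ 241 (mod 299). Now have -(241|299).
241 ≡ 1 (mod 4), so quadratic reciprocity gives (241|299) = (299|241). Reduce: 299 ≡ 58 (mod 241). Now have -(58|241).
Factor out 2: 58 = 2·29. Since 241 ≡ 1 (mod 8), (2|241) = +1. Now have -(29|241).
29 ≡ 1 (mod 4), so quadratic reciprocity gives (29|241) = (241|29). Reduce: 241 ≡ 9 (mod 29). Now have -(9|29).
9 ≡ 1 (mod 4), so quadratic reciprocity gives (9|29) = (29|9). Reduce: 29 ≡ 2 (mod 9). Now have -(2|9).
Factor out 2: 2 = 2. Since 9 ≡ 1 (mod 8), (2|9) = +1. Now have -(1|9).
(1|9) = 1. Collecting the sign factors: -1.
The Legendre symbol is -1, so x^2 ≡ 1437 (mod 839) has no solution.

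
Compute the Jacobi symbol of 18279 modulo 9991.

Reduce the numerator: 18279 ≡ 8288 (mod 9991), so (18279/9991) = (8288/9991).
Factor out 2: 8288 = 2^5·259. Since 9991 ≡ 7 (mod 8), (2/9991) = +1, and (2/9991)^5 = +1. Now have (259/9991).
Both 259 ≡ 3 and 9991 ≡ 3 (mod 4), so reciprocity gives (259/9991) = -(9991/259). Reduce: 9991 ≡ 149 (mod 259). Now have -(149/259).
149 ≡ 1 (mod 4), so quadratic reciprocity gives (149/259) = (259/149). Reduce: 259 ≡ 110 (mod 149). Now have -(110/149).
Factor out 2: 110 = 2·55. Since 149 ≡ 5 (mod 8), (2/149) = -1. Now have (55/149).
149 ≡ 1 (mod 4), so quadratic reciprocity gives (55/149) = (149/55). Reduce: 149 ≡ 39 (mod 55). Now have (39/55).
Both 39 ≡ 3 and 55 ≡ 3 (mod 4), so reciprocity gives (39/55) = -(55/39). Reduce: 55 ≡ 16 (mod 39). Now have -(16/39).
Factor out 2: 16 = 2^4. Since 39 ≡ 7 (mod 8), (2/39) = +1, and (2/39)^4 = +1. Now have -(1/39).
(1/39) = 1. Collecting the sign factors: -1.

-1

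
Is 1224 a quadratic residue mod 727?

yes

Reduce the numerator: 1224 ≡ 497 (mod 727), so (1224|727) = (497|727).
497 ≡ 1 (mod 4), so quadratic reciprocity gives (497|727) = (727|497). Reduce: 727 ≡ 230 (mod 497). Now have (230|497).
Factor out 2: 230 = 2·115. Since 497 ≡ 1 (mod 8), (2|497) = +1. Now have (115|497).
497 ≡ 1 (mod 4), so quadratic reciprocity gives (115|497) = (497|115). Reduce: 497 ≡ 37 (mod 115). Now have (37|115).
37 ≡ 1 (mod 4), so quadratic reciprocity gives (37|115) = (115|37). Reduce: 115 ≡ 4 (mod 37). Now have (4|37).
Factor out 2: 4 = 2^2. Since 37 ≡ 5 (mod 8), (2|37) = -1, and (2|37)^2 = +1. Now have (1|37).
(1|37) = 1. Collecting the sign factors: 1.
(1224|727) = 1, and 727 is prime, so 1224 is a quadratic residue mod 727.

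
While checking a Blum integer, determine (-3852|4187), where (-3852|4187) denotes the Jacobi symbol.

(-3852|4187)
  = (335|4187)    [-3852 ≡ 335 mod 4187]
  = -(4187|335)    [QR: both ≡ 3 mod 4, sign flips]
  = -(167|335)    [4187 ≡ 167 mod 335]
  = (335|167)    [QR: both ≡ 3 mod 4, sign flips]
  = (1|167)    [335 ≡ 1 mod 167]
  = 1    [(1|167) = 1]

1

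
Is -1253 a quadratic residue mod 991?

Reduce the numerator: -1253 ≡ 729 (mod 991), so (-1253/991) = (729/991).
729 ≡ 1 (mod 4), so quadratic reciprocity gives (729/991) = (991/729). Reduce: 991 ≡ 262 (mod 729). Now have (262/729).
Factor out 2: 262 = 2·131. Since 729 ≡ 1 (mod 8), (2/729) = +1. Now have (131/729).
729 ≡ 1 (mod 4), so quadratic reciprocity gives (131/729) = (729/131). Reduce: 729 ≡ 74 (mod 131). Now have (74/131).
Factor out 2: 74 = 2·37. Since 131 ≡ 3 (mod 8), (2/131) = -1. Now have -(37/131).
37 ≡ 1 (mod 4), so quadratic reciprocity gives (37/131) = (131/37). Reduce: 131 ≡ 20 (mod 37). Now have -(20/37).
Factor out 2: 20 = 2^2·5. Since 37 ≡ 5 (mod 8), (2/37) = -1, and (2/37)^2 = +1. Now have -(5/37).
5 ≡ 1 (mod 4), so quadratic reciprocity gives (5/37) = (37/5). Reduce: 37 ≡ 2 (mod 5). Now have -(2/5).
Factor out 2: 2 = 2. Since 5 ≡ 5 (mod 8), (2/5) = -1. Now have (1/5).
(1/5) = 1. Collecting the sign factors: 1.
The Legendre symbol is 1, so x^2 ≡ -1253 (mod 991) has solution.

yes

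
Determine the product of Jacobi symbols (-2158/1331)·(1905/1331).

By multiplicativity, (-2158·1905/1331) = (-2158/1331)·(1905/1331).
First factor (-2158/1331):
(-2158/1331)
  = (504/1331)    [-2158 ≡ 504 mod 1331]
  = -(63/1331)    [1331 ≡ 3 mod 8 ⇒ (2/1331)^3 = -1]
  = (1331/63)    [QR: both ≡ 3 mod 4, sign flips]
  = (8/63)    [1331 ≡ 8 mod 63]
  = (1/63)    [63 ≡ 7 mod 8 ⇒ (2/63)^3 = +1]
  = 1    [(1/63) = 1]
Second factor (1905/1331):
(1905/1331)
  = (574/1331)    [1905 ≡ 574 mod 1331]
  = -(287/1331)    [1331 ≡ 3 mod 8 ⇒ (2/1331) = -1]
  = (1331/287)    [QR: both ≡ 3 mod 4, sign flips]
  = (183/287)    [1331 ≡ 183 mod 287]
  = -(287/183)    [QR: both ≡ 3 mod 4, sign flips]
  = -(104/183)    [287 ≡ 104 mod 183]
  = -(13/183)    [183 ≡ 7 mod 8 ⇒ (2/183)^3 = +1]
  = -(183/13)    [QR: 13 ≡ 1 mod 4, sign kept]
  = -(1/13)    [183 ≡ 1 mod 13]
  = -1    [(1/13) = 1]
Product: (1)·(-1) = -1.

-1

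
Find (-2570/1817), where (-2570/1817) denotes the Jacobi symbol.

(-2570/1817)
  = (2570/1817)    [1817 ≡ 1 mod 4 ⇒ (-1/1817) = +1]
  = (753/1817)    [2570 ≡ 753 mod 1817]
  = (1817/753)    [QR: 753 ≡ 1 mod 4, sign kept]
  = (311/753)    [1817 ≡ 311 mod 753]
  = (753/311)    [QR: 753 ≡ 1 mod 4, sign kept]
  = (131/311)    [753 ≡ 131 mod 311]
  = -(311/131)    [QR: both ≡ 3 mod 4, sign flips]
  = -(49/131)    [311 ≡ 49 mod 131]
  = -(131/49)    [QR: 49 ≡ 1 mod 4, sign kept]
  = -(33/49)    [131 ≡ 33 mod 49]
  = -(49/33)    [QR: 33 ≡ 1 mod 4, sign kept]
  = -(16/33)    [49 ≡ 16 mod 33]
  = -(1/33)    [33 ≡ 1 mod 8 ⇒ (2/33)^4 = +1]
  = -1    [(1/33) = 1]

-1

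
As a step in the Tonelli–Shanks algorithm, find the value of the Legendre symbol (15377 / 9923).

-1

(15377 / 9923)
  = (5454 / 9923)    [15377 ≡ 5454 mod 9923]
  = -(2727 / 9923)    [9923 ≡ 3 mod 8 ⇒ (2 / 9923) = -1]
  = (9923 / 2727)    [QR: both ≡ 3 mod 4, sign flips]
  = (1742 / 2727)    [9923 ≡ 1742 mod 2727]
  = (871 / 2727)    [2727 ≡ 7 mod 8 ⇒ (2 / 2727) = +1]
  = -(2727 / 871)    [QR: both ≡ 3 mod 4, sign flips]
  = -(114 / 871)    [2727 ≡ 114 mod 871]
  = -(57 / 871)    [871 ≡ 7 mod 8 ⇒ (2 / 871) = +1]
  = -(871 / 57)    [QR: 57 ≡ 1 mod 4, sign kept]
  = -(16 / 57)    [871 ≡ 16 mod 57]
  = -(1 / 57)    [57 ≡ 1 mod 8 ⇒ (2 / 57)^4 = +1]
  = -1    [(1 / 57) = 1]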